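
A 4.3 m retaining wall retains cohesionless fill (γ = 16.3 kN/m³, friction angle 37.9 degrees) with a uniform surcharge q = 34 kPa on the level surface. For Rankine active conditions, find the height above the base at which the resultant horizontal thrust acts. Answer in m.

K_a = 0.2389.
Triangular part P₁ = ½K_aγH² = 36.01 at H/3 = 1.433 m; rectangular part P₂ = K_a q H = 34.93 at H/2 = 2.150 m.
ȳ = (P₁·1.433 + P₂·2.150)/(P₁+P₂) = 1.786 m.

1.79 m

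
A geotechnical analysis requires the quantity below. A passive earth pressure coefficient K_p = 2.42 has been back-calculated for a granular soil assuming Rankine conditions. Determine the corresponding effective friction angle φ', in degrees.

24.5°

K_p = (1+sin φ)/(1−sin φ) ⇒ sin φ = (K_p − 1)/(K_p + 1) = 0.4152.
φ = arcsin(0.4152) = 24.53°.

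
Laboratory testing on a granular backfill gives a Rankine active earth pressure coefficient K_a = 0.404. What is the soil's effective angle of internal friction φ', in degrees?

K_a = tan²(45° − φ/2) ⇒ 45° − φ/2 = arctan(√0.404) = 32.44°.
φ = 2(45° − 32.44°) = 25.12°.

25.1°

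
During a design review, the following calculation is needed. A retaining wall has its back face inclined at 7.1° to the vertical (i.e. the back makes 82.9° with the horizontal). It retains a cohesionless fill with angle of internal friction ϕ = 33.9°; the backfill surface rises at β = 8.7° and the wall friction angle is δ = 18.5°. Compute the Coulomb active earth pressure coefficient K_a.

0.345

K_a = sin²(α+φ) / [sin²α · sin(α−δ) · (1 + √{sin(φ+δ)sin(φ−β) / (sin(α−δ)sin(α+β))})²].
With α = 82.9°, φ = 33.9°, δ = 18.5°, β = 8.7°: K_a = 0.3454.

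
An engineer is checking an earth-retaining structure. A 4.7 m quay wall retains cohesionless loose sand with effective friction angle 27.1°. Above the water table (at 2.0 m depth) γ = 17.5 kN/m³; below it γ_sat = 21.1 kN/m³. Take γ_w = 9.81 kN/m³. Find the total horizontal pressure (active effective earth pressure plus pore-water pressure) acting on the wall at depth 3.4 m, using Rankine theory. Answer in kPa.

K_a = (1 − sin φ)/(1 + sin φ) = 0.3741.
γ' = 21.1 − 9.81 = 11.29 kN/m³.
Effective vertical stress at 3.4 m: σ'_v = 17.5×2.0 + 11.29×1.40 = 50.81 kPa.
σ'_h = K_a σ'_v = 0.3741 × 50.81 = 19.00 kPa; u = γ_w × 1.40 = 13.73 kPa.
Total σ_h = 19.00 + 13.73 = 32.74 kPa.

32.7 kPa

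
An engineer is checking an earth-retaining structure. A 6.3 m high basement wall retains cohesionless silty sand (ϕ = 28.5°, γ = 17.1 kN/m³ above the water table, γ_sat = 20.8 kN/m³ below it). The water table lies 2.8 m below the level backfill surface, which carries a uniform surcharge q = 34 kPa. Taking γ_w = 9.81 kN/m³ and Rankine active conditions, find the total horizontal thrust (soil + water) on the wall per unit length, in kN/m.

243 kN/m

K_a = tan²(45° − φ/2) = 0.3540.
γ' = 20.8 − 9.81 = 10.99 kN/m³. h₂ = H − d_w = 3.5 m.
σ'_h: at surface K_a·q = 12.03; at WT K_a(q+γd_w) = 28.98; at base K_a(q+γd_w+γ'h₂) = 42.60 kPa.
P₁ = ½(12.03+28.98)×2.8 = 57.42; P₂ = ½(28.98+42.60)×3.5 = 125.3; P_w = ½γ_w h₂² = 60.09.
Total = 57.42+125.3+60.09 = 242.8 kN/m.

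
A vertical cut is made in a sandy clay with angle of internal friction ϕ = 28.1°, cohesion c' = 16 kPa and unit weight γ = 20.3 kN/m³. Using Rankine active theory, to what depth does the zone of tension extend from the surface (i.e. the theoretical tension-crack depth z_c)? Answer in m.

K_a = tan²(45° − 28.1°/2) = 0.3596; √K_a = 0.5997.
The active pressure is zero where K_a γ z = 2c√K_a, so z_c = 2c/(γ√K_a) = 2×16/(20.3×0.5997) = 2.629 m.

2.63 m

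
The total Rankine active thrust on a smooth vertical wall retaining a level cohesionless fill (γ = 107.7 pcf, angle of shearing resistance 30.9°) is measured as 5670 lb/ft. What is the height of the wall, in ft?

18.1 ft

K_a = 0.3214. P_a = ½ K_a γ H² ⇒ H = √(2P_a/(K_a γ)).
H = √(2×5670/(0.3214×107.7)) = 18.10 ft.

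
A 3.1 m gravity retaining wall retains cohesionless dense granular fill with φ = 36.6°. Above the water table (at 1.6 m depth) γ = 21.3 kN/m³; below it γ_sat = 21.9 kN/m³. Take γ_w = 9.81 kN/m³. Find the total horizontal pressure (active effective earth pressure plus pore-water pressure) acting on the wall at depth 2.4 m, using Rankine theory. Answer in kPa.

18.9 kPa

K_a = (1 − sin φ)/(1 + sin φ) = 0.2530.
γ' = 21.9 − 9.81 = 12.09 kN/m³.
Effective vertical stress at 2.4 m: σ'_v = 21.3×1.6 + 12.09×0.800 = 43.75 kPa.
σ'_h = K_a σ'_v = 0.2530 × 43.75 = 11.07 kPa; u = γ_w × 0.800 = 7.848 kPa.
Total σ_h = 11.07 + 7.848 = 18.92 kPa.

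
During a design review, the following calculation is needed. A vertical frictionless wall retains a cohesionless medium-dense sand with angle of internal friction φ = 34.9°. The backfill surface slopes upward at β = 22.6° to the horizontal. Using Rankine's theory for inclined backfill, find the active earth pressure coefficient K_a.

K_a = cos β · (cos β − √(cos²β − cos²φ)) / (cos β + √(cos²β − cos²φ)).
cos β = 0.9232, cos φ = 0.8202, √(cos²β − cos²φ) = 0.4239.
K_a = 0.9232 × (0.9232 − 0.4239)/(0.9232 + 0.4239) = 0.3422.

0.342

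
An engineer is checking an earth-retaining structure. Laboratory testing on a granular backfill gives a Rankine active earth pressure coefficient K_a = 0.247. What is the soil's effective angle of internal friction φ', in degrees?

K_a = tan²(45° − φ/2) ⇒ 45° − φ/2 = arctan(√0.247) = 26.43°.
φ = 2(45° − 26.43°) = 37.15°.

37.1°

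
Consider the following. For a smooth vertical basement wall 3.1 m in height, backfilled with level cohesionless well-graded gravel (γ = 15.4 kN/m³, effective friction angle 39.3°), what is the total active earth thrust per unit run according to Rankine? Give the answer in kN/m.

K_a = tan²(45° − φ/2) = 0.2245.
P_a = ½ K_a γ H² = 0.5 × 0.2245 × 15.4 × 3.1² = 16.61 kN/m.

16.6 kN/m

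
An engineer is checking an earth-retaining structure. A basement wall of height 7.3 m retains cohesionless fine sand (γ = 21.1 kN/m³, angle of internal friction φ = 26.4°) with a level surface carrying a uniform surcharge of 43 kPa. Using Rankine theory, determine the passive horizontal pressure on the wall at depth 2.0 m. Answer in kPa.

222 kPa

K_p = (1 + sin φ)/(1 − sin φ) = 2.601.
σ_v = γz + q = 21.1 × 2.0 + 43 = 85.20 kPa.
σ_h = K_p σ_v = 2.601 × 85.20 = 221.6 kPa.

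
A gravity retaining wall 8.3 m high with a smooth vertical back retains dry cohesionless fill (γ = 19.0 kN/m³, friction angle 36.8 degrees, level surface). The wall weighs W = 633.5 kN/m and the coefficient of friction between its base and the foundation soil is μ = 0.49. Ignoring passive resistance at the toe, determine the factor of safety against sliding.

1.89

K_a = tan²(45° − 36.8°/2) = 0.2508.
P_a = ½K_aγH² = 0.5×0.2508×19.0×8.3² = 164.1 kN/m, acting at H/3 = 2.767 m above the base.
FS_sliding = μW / P_a = 0.49×633.5 / 164.1 = 1.891.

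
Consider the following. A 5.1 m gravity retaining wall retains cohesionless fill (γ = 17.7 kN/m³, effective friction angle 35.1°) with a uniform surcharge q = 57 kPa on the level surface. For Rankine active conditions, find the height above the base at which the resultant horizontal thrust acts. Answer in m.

K_a = 0.2698.
Triangular part P₁ = ½K_aγH² = 62.11 at H/3 = 1.700 m; rectangular part P₂ = K_a q H = 78.44 at H/2 = 2.550 m.
ȳ = (P₁·1.700 + P₂·2.550)/(P₁+P₂) = 2.174 m.

2.17 m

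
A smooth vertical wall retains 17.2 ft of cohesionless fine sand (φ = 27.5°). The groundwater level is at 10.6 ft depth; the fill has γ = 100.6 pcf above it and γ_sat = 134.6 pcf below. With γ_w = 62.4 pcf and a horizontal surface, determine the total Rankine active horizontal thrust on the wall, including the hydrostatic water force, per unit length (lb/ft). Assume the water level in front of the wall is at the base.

K_a = tan²(45° − φ/2) = 0.3682.
γ' = 134.6 − 62.4 = 72.20 pcf. Depth below WT = 6.6 ft.
σ'_h at WT = K_a γ d_w = 392.7 psf; at base = 392.7 + K_a γ' × 6.6 = 568.1 psf.
P₁ (0–10.6 ft) = ½×392.7×10.6 = 2081. P₂ (10.6–17.2 ft) = ½(392.7+568.1)×6.6 = 3171.
P_w = ½ γ_w h₂² = 0.5×62.4×6.6² = 1359. Total = 2081+3171+1359 = 6611 lb/ft.

6610 lb/ft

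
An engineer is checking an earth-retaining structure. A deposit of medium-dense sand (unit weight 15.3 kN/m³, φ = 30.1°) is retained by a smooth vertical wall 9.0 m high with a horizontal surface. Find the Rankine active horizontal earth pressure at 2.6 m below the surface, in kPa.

13.2 kPa

K_a = (1 − sin φ)/(1 + sin φ) = 0.3320.
σ_h = K_a γ z = 0.3320 × 15.3 × 2.6 = 13.21 kPa.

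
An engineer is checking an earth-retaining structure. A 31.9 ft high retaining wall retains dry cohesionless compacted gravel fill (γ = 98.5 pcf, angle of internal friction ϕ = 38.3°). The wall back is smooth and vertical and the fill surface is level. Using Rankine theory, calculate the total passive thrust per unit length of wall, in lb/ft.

K_p = tan²(45° + φ/2) = 4.260.
P_p = ½ K_p γ H² = 0.5 × 4.260 × 98.5 × 31.9² = 213500 lb/ft.

214000 lb/ft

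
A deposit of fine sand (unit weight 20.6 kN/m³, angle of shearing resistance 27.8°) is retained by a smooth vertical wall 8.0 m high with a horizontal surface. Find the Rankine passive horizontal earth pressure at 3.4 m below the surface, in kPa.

K_p = (1 + sin φ)/(1 − sin φ) = 2.748.
σ_h = K_p γ z = 2.748 × 20.6 × 3.4 = 192.5 kPa.

192 kPa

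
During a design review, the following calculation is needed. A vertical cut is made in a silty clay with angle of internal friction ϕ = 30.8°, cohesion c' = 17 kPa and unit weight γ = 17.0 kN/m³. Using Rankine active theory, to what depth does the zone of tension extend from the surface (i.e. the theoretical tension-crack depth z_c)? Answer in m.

3.52 m

K_a = tan²(45° − 30.8°/2) = 0.3227; √K_a = 0.5681.
The active pressure is zero where K_a γ z = 2c√K_a, so z_c = 2c/(γ√K_a) = 2×17/(17.0×0.5681) = 3.521 m.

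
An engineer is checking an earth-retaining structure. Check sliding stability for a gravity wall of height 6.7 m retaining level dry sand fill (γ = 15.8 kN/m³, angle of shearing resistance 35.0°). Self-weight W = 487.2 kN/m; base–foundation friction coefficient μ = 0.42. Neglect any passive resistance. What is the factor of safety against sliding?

K_a = tan²(45° − 35.0°/2) = 0.2710.
P_a = ½K_aγH² = 0.5×0.2710×15.8×6.7² = 96.10 kN/m, acting at H/3 = 2.233 m above the base.
FS_sliding = μW / P_a = 0.42×487.2 / 96.10 = 2.129.

2.13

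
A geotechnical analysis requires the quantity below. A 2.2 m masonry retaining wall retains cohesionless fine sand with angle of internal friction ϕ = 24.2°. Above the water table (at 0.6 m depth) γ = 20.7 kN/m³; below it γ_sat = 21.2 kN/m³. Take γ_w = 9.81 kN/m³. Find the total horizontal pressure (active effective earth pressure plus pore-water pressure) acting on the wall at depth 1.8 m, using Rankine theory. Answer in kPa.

K_a = (1 − sin φ)/(1 + sin φ) = 0.4185.
γ' = 21.2 − 9.81 = 11.39 kN/m³.
Effective vertical stress at 1.8 m: σ'_v = 20.7×0.6 + 11.39×1.20 = 26.09 kPa.
σ'_h = K_a σ'_v = 0.4185 × 26.09 = 10.92 kPa; u = γ_w × 1.20 = 11.77 kPa.
Total σ_h = 10.92 + 11.77 = 22.69 kPa.

22.7 kPa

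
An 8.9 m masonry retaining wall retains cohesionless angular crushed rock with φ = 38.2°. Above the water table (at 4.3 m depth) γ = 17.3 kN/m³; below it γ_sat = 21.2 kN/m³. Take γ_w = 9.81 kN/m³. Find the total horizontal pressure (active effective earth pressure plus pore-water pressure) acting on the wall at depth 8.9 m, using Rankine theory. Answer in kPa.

K_a = (1 − sin φ)/(1 + sin φ) = 0.2358.
γ' = 21.2 − 9.81 = 11.39 kN/m³.
Effective vertical stress at 8.9 m: σ'_v = 17.3×4.3 + 11.39×4.60 = 126.8 kPa.
σ'_h = K_a σ'_v = 0.2358 × 126.8 = 29.89 kPa; u = γ_w × 4.60 = 45.13 kPa.
Total σ_h = 29.89 + 45.13 = 75.02 kPa.

75.0 kPa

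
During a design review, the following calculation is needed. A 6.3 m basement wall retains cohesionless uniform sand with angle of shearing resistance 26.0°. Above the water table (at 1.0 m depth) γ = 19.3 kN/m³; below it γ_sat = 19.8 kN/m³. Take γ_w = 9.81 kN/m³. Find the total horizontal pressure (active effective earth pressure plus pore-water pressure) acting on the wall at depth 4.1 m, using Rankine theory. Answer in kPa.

K_a = (1 − sin φ)/(1 + sin φ) = 0.3905.
γ' = 19.8 − 9.81 = 9.990 kN/m³.
Effective vertical stress at 4.1 m: σ'_v = 19.3×1.0 + 9.990×3.10 = 50.27 kPa.
σ'_h = K_a σ'_v = 0.3905 × 50.27 = 19.63 kPa; u = γ_w × 3.10 = 30.41 kPa.
Total σ_h = 19.63 + 30.41 = 50.04 kPa.

50.0 kPa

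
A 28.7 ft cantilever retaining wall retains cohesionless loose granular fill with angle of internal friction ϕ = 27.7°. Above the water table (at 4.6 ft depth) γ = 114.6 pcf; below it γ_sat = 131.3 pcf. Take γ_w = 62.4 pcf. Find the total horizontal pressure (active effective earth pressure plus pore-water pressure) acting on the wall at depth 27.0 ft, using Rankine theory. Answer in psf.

K_a = (1 − sin φ)/(1 + sin φ) = 0.3653.
γ' = 131.3 − 62.4 = 68.90 pcf.
Effective vertical stress at 27.0 ft: σ'_v = 114.6×4.6 + 68.90×22.4 = 2071 psf.
σ'_h = K_a σ'_v = 0.3653 × 2071 = 756.4 psf; u = γ_w × 22.4 = 1398 psf.
Total σ_h = 756.4 + 1398 = 2154 psf.

2150 psf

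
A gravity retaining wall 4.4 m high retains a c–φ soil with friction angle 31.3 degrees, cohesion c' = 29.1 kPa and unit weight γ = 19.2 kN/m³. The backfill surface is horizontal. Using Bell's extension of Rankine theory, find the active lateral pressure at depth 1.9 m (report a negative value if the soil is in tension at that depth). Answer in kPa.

-21.2 kPa

K_a = (1 − sin φ)/(1 + sin φ) = 0.3162.
σ_a = K_a γ z − 2c√K_a = 0.3162×19.2×1.9 − 2×29.1×0.5623 = -21.19 kPa.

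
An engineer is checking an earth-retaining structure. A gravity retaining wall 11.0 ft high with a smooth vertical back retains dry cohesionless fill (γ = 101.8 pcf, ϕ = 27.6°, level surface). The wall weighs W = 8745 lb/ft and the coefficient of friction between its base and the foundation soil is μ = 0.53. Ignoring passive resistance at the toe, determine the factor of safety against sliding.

2.05

K_a = tan²(45° − 27.6°/2) = 0.3668.
P_a = ½K_aγH² = 0.5×0.3668×101.8×11.0² = 2259 lb/ft, acting at H/3 = 3.667 ft above the base.
FS_sliding = μW / P_a = 0.53×8745 / 2259 = 2.052.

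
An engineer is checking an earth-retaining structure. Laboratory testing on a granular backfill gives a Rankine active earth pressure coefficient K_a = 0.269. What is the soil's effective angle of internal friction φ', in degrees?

35.2°

K_a = tan²(45° − φ/2) ⇒ 45° − φ/2 = arctan(√0.269) = 27.41°.
φ = 2(45° − 27.41°) = 35.17°.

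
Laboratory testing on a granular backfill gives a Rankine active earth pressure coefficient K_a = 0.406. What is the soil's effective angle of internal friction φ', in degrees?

25.0°

K_a = tan²(45° − φ/2) ⇒ 45° − φ/2 = arctan(√0.406) = 32.50°.
φ = 2(45° − 32.50°) = 24.99°.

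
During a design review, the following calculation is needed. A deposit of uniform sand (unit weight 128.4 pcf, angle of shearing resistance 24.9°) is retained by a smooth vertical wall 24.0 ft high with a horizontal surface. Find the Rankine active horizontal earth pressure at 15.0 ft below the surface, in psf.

K_a = (1 − sin φ)/(1 + sin φ) = 0.4074.
σ_h = K_a γ z = 0.4074 × 128.4 × 15.0 = 784.7 psf.

785 psf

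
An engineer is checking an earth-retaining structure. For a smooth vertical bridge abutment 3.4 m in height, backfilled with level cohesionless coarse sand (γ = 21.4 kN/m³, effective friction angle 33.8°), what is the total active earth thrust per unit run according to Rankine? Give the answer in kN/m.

K_a = tan²(45° − φ/2) = 0.2851.
P_a = ½ K_a γ H² = 0.5 × 0.2851 × 21.4 × 3.4² = 35.26 kN/m.

35.3 kN/m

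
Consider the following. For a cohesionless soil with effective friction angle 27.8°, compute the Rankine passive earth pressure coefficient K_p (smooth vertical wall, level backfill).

2.75

K_p = (1 + sin φ)/(1 − sin φ) = tan²(45° + 27.8°/2) = 2.748.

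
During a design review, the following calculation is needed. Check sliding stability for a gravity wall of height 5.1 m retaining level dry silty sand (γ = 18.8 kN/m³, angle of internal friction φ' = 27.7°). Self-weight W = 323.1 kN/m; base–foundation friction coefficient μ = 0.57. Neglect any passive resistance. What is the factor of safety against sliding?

2.06

K_a = tan²(45° − 27.7°/2) = 0.3653.
P_a = ½K_aγH² = 0.5×0.3653×18.8×5.1² = 89.32 kN/m, acting at H/3 = 1.700 m above the base.
FS_sliding = μW / P_a = 0.57×323.1 / 89.32 = 2.062.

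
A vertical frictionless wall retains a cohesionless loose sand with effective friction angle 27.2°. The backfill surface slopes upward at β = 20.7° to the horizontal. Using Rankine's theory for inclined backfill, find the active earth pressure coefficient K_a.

0.493

K_a = cos β · (cos β − √(cos²β − cos²φ)) / (cos β + √(cos²β − cos²φ)).
cos β = 0.9354, cos φ = 0.8894, √(cos²β − cos²φ) = 0.2898.
K_a = 0.9354 × (0.9354 − 0.2898)/(0.9354 + 0.2898) = 0.4929.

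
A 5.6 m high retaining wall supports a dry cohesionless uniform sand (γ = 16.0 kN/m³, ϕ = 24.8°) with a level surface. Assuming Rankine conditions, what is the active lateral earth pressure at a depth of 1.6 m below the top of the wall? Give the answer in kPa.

10.5 kPa

K_a = (1 − sin φ)/(1 + sin φ) = 0.4090.
σ_h = K_a γ z = 0.4090 × 16.0 × 1.6 = 10.47 kPa.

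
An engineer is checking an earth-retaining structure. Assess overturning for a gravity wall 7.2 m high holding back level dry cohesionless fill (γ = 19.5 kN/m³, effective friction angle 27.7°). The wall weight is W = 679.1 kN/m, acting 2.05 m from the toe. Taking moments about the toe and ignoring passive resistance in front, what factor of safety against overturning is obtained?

3.14

K_a = tan²(45° − 27.7°/2) = 0.3653.
P_a = ½K_aγH² = 0.5×0.3653×19.5×7.2² = 184.7 kN/m, acting at H/3 = 2.400 m above the base.
Overturning moment M_o = P_a × H/3 = 184.7 × 2.400 = 443.2.
Resisting moment M_r = W × 2.05 = 679.1 × 2.05 = 1392.
FS_overturning = M_r/M_o = 1392/443.2 = 3.141.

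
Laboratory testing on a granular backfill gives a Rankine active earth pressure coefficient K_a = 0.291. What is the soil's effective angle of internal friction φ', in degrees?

33.3°

K_a = tan²(45° − φ/2) ⇒ 45° − φ/2 = arctan(√0.291) = 28.34°.
φ = 2(45° − 28.34°) = 33.31°.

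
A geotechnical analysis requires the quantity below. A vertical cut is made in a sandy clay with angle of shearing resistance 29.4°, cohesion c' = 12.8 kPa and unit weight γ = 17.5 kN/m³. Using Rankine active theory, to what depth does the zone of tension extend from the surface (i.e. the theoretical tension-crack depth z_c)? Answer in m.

2.50 m

K_a = tan²(45° − 29.4°/2) = 0.3415; √K_a = 0.5844.
The active pressure is zero where K_a γ z = 2c√K_a, so z_c = 2c/(γ√K_a) = 2×12.8/(17.5×0.5844) = 2.503 m.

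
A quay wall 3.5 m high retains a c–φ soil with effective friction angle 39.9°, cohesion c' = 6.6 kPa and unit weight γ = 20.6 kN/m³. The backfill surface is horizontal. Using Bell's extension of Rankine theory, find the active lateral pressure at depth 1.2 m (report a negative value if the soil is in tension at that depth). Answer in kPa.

-0.770 kPa

K_a = (1 − sin φ)/(1 + sin φ) = 0.2184.
σ_a = K_a γ z − 2c√K_a = 0.2184×20.6×1.2 − 2×6.6×0.4674 = -0.7696 kPa.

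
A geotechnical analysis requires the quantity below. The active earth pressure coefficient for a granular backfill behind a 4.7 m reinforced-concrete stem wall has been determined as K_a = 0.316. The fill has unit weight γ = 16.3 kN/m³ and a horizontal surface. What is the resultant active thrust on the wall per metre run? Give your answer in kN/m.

P = ½ K_a γ H² = 0.5 × 0.316 × 16.3 × 4.7² = 56.89 kN/m.

56.9 kN/m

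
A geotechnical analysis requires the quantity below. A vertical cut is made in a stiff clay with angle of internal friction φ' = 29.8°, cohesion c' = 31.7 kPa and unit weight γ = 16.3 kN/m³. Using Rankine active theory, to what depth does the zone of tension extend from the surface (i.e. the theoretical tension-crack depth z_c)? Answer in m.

6.71 m

K_a = tan²(45° − 29.8°/2) = 0.3360; √K_a = 0.5797.
The active pressure is zero where K_a γ z = 2c√K_a, so z_c = 2c/(γ√K_a) = 2×31.7/(16.3×0.5797) = 6.710 m.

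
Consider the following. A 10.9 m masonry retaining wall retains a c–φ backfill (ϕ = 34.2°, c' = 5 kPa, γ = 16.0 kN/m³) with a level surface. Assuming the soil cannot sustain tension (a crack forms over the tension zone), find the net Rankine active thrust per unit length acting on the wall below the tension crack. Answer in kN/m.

K_a = 0.2803; √K_a = 0.5295.
Tension-crack depth z_c = 2c/(γ√K_a) = 2×5/(16.0×0.5295) = 1.180 m.
σ_a at base = K_a γ H − 2c√K_a = 0.2803×16.0×10.9 − 2×5×0.5295 = 43.60 kPa.
P_a = ½ × 43.60 × (H − z_c) = 0.5×43.60×9.720 = 211.9 kN/m.

212 kN/m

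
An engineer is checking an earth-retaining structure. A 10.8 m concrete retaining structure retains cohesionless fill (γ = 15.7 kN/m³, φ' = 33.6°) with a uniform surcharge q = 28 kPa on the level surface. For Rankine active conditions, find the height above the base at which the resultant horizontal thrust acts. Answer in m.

4.05 m

K_a = 0.2875.
Triangular part P₁ = ½K_aγH² = 263.2 at H/3 = 3.600 m; rectangular part P₂ = K_a q H = 86.94 at H/2 = 5.400 m.
ȳ = (P₁·3.600 + P₂·5.400)/(P₁+P₂) = 4.047 m.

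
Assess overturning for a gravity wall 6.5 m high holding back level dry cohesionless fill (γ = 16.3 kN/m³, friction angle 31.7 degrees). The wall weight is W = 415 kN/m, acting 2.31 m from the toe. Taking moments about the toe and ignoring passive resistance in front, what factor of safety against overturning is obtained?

4.13

K_a = tan²(45° − 31.7°/2) = 0.3111.
P_a = ½K_aγH² = 0.5×0.3111×16.3×6.5² = 107.1 kN/m, acting at H/3 = 2.167 m above the base.
Overturning moment M_o = P_a × H/3 = 107.1 × 2.167 = 232.1.
Resisting moment M_r = W × 2.31 = 415 × 2.31 = 958.6.
FS_overturning = M_r/M_o = 958.6/232.1 = 4.131.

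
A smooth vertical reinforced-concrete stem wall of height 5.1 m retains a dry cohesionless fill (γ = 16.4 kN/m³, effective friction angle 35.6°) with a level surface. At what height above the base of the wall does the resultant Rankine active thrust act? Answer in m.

K_a = 0.2641.
The pressure distribution is triangular, so the resultant acts at H/3 above the base = 5.1/3 = 1.700 m.

1.70 m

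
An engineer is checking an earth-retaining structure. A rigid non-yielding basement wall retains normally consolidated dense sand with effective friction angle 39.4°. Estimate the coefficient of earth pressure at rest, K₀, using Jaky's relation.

K₀ = 1 − sin φ' = 1 − sin 39.4° = 0.3653.

0.365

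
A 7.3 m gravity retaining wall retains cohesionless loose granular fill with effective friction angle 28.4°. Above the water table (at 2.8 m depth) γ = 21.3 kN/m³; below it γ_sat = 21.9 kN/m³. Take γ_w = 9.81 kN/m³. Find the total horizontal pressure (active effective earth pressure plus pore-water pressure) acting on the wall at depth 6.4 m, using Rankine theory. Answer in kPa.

72.0 kPa

K_a = (1 − sin φ)/(1 + sin φ) = 0.3554.
γ' = 21.9 − 9.81 = 12.09 kN/m³.
Effective vertical stress at 6.4 m: σ'_v = 21.3×2.8 + 12.09×3.60 = 103.2 kPa.
σ'_h = K_a σ'_v = 0.3554 × 103.2 = 36.66 kPa; u = γ_w × 3.60 = 35.32 kPa.
Total σ_h = 36.66 + 35.32 = 71.98 kPa.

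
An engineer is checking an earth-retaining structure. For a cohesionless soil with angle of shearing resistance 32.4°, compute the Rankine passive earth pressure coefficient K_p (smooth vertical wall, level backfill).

3.31

K_p = (1 + sin φ)/(1 − sin φ) = tan²(45° + 32.4°/2) = 3.309.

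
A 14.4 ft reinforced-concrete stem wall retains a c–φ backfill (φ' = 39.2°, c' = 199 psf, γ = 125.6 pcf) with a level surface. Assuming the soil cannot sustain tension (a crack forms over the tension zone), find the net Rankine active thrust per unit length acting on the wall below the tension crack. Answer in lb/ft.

845 lb/ft

K_a = 0.2255; √K_a = 0.4748.
Tension-crack depth z_c = 2c/(γ√K_a) = 2×199/(125.6×0.4748) = 6.673 ft.
σ_a at base = K_a γ H − 2c√K_a = 0.2255×125.6×14.4 − 2×199×0.4748 = 218.8 psf.
P_a = ½ × 218.8 × (H − z_c) = 0.5×218.8×7.727 = 845.3 lb/ft.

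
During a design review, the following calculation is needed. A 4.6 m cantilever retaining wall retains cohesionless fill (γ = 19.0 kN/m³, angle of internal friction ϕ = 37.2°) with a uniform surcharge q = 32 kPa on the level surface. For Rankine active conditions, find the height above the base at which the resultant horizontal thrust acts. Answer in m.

K_a = 0.2464.
Triangular part P₁ = ½K_aγH² = 49.53 at H/3 = 1.533 m; rectangular part P₂ = K_a q H = 36.27 at H/2 = 2.300 m.
ȳ = (P₁·1.533 + P₂·2.300)/(P₁+P₂) = 1.857 m.

1.86 m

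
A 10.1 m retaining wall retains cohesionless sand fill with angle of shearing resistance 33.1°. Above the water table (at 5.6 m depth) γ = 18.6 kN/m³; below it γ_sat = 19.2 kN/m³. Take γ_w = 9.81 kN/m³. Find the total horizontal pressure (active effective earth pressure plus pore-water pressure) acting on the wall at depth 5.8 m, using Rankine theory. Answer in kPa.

33.1 kPa

K_a = (1 − sin φ)/(1 + sin φ) = 0.2936.
γ' = 19.2 − 9.81 = 9.390 kN/m³.
Effective vertical stress at 5.8 m: σ'_v = 18.6×5.6 + 9.390×0.200 = 106.0 kPa.
σ'_h = K_a σ'_v = 0.2936 × 106.0 = 31.13 kPa; u = γ_w × 0.200 = 1.962 kPa.
Total σ_h = 31.13 + 1.962 = 33.09 kPa.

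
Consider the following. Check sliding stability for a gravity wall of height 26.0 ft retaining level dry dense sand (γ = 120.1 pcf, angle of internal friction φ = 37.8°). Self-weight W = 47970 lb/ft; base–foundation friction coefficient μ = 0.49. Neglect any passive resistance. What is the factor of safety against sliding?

K_a = tan²(45° − 37.8°/2) = 0.2400.
P_a = ½K_aγH² = 0.5×0.2400×120.1×26.0² = 9742 lb/ft, acting at H/3 = 8.667 ft above the base.
FS_sliding = μW / P_a = 0.49×47970 / 9742 = 2.413.

2.41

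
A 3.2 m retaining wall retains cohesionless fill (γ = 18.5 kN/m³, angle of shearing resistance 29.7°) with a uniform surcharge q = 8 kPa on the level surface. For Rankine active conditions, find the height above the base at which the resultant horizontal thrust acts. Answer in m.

K_a = 0.3374.
Triangular part P₁ = ½K_aγH² = 31.96 at H/3 = 1.067 m; rectangular part P₂ = K_a q H = 8.637 at H/2 = 1.600 m.
ȳ = (P₁·1.067 + P₂·1.600)/(P₁+P₂) = 1.180 m.

1.18 m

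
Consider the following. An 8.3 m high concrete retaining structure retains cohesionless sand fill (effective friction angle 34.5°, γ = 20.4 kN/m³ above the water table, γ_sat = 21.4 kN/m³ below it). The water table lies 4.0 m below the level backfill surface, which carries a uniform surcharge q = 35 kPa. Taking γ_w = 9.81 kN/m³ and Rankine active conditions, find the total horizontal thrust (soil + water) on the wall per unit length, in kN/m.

343 kN/m

K_a = tan²(45° − φ/2) = 0.2768.
γ' = 21.4 − 9.81 = 11.59 kN/m³. h₂ = H − d_w = 4.3 m.
σ'_h: at surface K_a·q = 9.688; at WT K_a(q+γd_w) = 32.28; at base K_a(q+γd_w+γ'h₂) = 46.07 kPa.
P₁ = ½(9.688+32.28)×4.0 = 83.93; P₂ = ½(32.28+46.07)×4.3 = 168.4; P_w = ½γ_w h₂² = 90.69.
Total = 83.93+168.4+90.69 = 343.1 kN/m.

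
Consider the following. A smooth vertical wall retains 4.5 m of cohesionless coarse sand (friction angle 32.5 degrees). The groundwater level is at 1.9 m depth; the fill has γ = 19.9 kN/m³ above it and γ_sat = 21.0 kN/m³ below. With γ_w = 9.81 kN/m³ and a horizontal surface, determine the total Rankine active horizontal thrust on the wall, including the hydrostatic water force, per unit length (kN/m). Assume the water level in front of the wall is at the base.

K_a = tan²(45° − φ/2) = 0.3010.
γ' = 21.0 − 9.81 = 11.19 kN/m³. Depth below WT = 2.6 m.
σ'_h at WT = K_a γ d_w = 11.38 kPa; at base = 11.38 + K_a γ' × 2.6 = 20.14 kPa.
P₁ (0–1.9 m) = ½×11.38×1.9 = 10.81. P₂ (1.9–4.5 m) = ½(11.38+20.14)×2.6 = 40.97.
P_w = ½ γ_w h₂² = 0.5×9.81×2.6² = 33.16. Total = 10.81+40.97+33.16 = 84.94 kN/m.

84.9 kN/m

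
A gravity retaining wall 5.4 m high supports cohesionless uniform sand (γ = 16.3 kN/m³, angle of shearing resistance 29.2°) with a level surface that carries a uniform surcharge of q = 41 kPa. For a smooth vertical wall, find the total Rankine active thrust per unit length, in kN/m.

K_a = tan²(45° − φ/2) = 0.3442.
Soil triangle: ½ K_a γ H² = 0.5×0.3442×16.3×5.4² = 81.80 kN/m.
Surcharge rectangle: K_a q H = 0.3442×41×5.4 = 76.21 kN/m.
Total = 81.80 + 76.21 = 158.0 kN/m.

158 kN/m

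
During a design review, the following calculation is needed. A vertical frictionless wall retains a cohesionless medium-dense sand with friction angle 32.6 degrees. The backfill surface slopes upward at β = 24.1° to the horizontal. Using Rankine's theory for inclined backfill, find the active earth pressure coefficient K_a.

0.405

K_a = cos β · (cos β − √(cos²β − cos²φ)) / (cos β + √(cos²β − cos²φ)).
cos β = 0.9128, cos φ = 0.8425, √(cos²β − cos²φ) = 0.3515.
K_a = 0.9128 × (0.9128 − 0.3515)/(0.9128 + 0.3515) = 0.4053.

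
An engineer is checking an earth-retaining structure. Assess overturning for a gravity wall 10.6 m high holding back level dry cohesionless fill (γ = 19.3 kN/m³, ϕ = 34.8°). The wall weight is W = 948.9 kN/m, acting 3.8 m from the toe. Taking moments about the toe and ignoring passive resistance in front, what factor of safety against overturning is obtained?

K_a = tan²(45° − 34.8°/2) = 0.2733.
P_a = ½K_aγH² = 0.5×0.2733×19.3×10.6² = 296.3 kN/m, acting at H/3 = 3.533 m above the base.
Overturning moment M_o = P_a × H/3 = 296.3 × 3.533 = 1047.
Resisting moment M_r = W × 3.8 = 948.9 × 3.8 = 3606.
FS_overturning = M_r/M_o = 3606/1047 = 3.444.

3.44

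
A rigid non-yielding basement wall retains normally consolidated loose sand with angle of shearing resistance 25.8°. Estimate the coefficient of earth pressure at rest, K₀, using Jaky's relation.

K₀ = 1 − sin φ' = 1 − sin 25.8° = 0.5648.

0.565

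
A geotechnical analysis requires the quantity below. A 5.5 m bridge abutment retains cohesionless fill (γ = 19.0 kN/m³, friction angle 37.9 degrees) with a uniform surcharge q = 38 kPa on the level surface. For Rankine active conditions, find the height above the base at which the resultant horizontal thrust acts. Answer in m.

2.22 m

K_a = 0.2389.
Triangular part P₁ = ½K_aγH² = 68.66 at H/3 = 1.833 m; rectangular part P₂ = K_a q H = 49.94 at H/2 = 2.750 m.
ȳ = (P₁·1.833 + P₂·2.750)/(P₁+P₂) = 2.219 m.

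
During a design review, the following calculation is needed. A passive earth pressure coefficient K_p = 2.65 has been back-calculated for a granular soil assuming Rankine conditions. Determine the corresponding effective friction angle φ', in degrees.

26.9°

K_p = (1+sin φ)/(1−sin φ) ⇒ sin φ = (K_p − 1)/(K_p + 1) = 0.4521.
φ = arcsin(0.4521) = 26.88°.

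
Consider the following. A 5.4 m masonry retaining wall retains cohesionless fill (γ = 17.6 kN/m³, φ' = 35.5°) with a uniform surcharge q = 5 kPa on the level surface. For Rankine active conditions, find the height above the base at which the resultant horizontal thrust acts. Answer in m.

1.89 m

K_a = 0.2653.
Triangular part P₁ = ½K_aγH² = 68.07 at H/3 = 1.800 m; rectangular part P₂ = K_a q H = 7.162 at H/2 = 2.700 m.
ȳ = (P₁·1.800 + P₂·2.700)/(P₁+P₂) = 1.886 m.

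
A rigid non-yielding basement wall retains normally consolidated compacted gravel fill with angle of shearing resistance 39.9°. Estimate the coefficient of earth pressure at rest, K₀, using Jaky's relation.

K₀ = 1 − sin φ' = 1 − sin 39.9° = 0.3586.

0.359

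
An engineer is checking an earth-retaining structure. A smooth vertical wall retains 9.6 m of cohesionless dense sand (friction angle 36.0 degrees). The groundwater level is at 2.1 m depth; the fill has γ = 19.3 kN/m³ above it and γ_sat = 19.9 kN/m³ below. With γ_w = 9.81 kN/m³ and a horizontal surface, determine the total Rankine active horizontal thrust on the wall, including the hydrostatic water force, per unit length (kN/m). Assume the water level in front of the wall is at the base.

K_a = tan²(45° − φ/2) = 0.2596.
γ' = 19.9 − 9.81 = 10.09 kN/m³. Depth below WT = 7.5 m.
σ'_h at WT = K_a γ d_w = 10.52 kPa; at base = 10.52 + K_a γ' × 7.5 = 30.17 kPa.
P₁ (0–2.1 m) = ½×10.52×2.1 = 11.05. P₂ (2.1–9.6 m) = ½(10.52+30.17)×7.5 = 152.6.
P_w = ½ γ_w h₂² = 0.5×9.81×7.5² = 275.9. Total = 11.05+152.6+275.9 = 439.5 kN/m.

440 kN/m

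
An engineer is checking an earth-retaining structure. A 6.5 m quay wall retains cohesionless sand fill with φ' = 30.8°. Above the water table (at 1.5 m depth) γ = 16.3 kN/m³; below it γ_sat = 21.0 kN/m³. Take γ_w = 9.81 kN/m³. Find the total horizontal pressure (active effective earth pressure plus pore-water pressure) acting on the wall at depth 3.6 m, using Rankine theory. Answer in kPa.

36.1 kPa

K_a = (1 − sin φ)/(1 + sin φ) = 0.3227.
γ' = 21.0 − 9.81 = 11.19 kN/m³.
Effective vertical stress at 3.6 m: σ'_v = 16.3×1.5 + 11.19×2.10 = 47.95 kPa.
σ'_h = K_a σ'_v = 0.3227 × 47.95 = 15.47 kPa; u = γ_w × 2.10 = 20.60 kPa.
Total σ_h = 15.47 + 20.60 = 36.07 kPa.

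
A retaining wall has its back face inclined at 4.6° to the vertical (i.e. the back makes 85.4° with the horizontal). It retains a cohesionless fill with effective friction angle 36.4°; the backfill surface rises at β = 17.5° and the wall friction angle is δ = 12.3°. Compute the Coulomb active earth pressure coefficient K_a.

0.333

K_a = sin²(α+φ) / [sin²α · sin(α−δ) · (1 + √{sin(φ+δ)sin(φ−β) / (sin(α−δ)sin(α+β))})²].
With α = 85.4°, φ = 36.4°, δ = 12.3°, β = 17.5°: K_a = 0.3329.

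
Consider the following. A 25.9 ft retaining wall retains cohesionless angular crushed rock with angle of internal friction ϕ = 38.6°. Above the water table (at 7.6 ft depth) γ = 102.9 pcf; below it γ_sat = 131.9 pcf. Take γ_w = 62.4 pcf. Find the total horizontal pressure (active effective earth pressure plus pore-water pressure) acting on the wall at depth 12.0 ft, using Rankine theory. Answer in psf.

K_a = (1 − sin φ)/(1 + sin φ) = 0.2316.
γ' = 131.9 − 62.4 = 69.50 pcf.
Effective vertical stress at 12.0 ft: σ'_v = 102.9×7.6 + 69.50×4.40 = 1088 psf.
σ'_h = K_a σ'_v = 0.2316 × 1088 = 252.0 psf; u = γ_w × 4.40 = 274.6 psf.
Total σ_h = 252.0 + 274.6 = 526.5 psf.

527 psf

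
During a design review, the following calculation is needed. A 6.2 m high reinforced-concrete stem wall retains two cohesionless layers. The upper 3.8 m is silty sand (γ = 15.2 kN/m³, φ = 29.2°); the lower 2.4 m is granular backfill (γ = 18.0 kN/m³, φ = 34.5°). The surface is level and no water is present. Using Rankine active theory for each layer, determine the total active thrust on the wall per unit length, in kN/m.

K_a1 = tan²(45°−29.2°/2) = 0.3442; K_a2 = tan²(45°−34.5°/2) = 0.2768.
Layer 1: σ at base = K_a1 γ₁ h₁ = 19.88 kPa; P₁ = ½×19.88×3.8 = 37.78.
Layer 2: σ_v at top = γ₁h₁ = 57.76; σ_h top = K_a2×57.76 = 15.99; σ_h base = K_a2×(57.76+18.0×2.4) = 27.95.
P₂ = ½(15.99+27.95)×2.4 = 52.72. Total P_a = 37.78+52.72 = 90.50 kN/m.

90.5 kN/m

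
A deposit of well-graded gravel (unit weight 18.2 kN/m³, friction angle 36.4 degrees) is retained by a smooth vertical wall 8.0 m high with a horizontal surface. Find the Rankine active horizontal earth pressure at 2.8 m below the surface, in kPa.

13.0 kPa

K_a = (1 − sin φ)/(1 + sin φ) = 0.2552.
σ_h = K_a γ z = 0.2552 × 18.2 × 2.8 = 13.00 kPa.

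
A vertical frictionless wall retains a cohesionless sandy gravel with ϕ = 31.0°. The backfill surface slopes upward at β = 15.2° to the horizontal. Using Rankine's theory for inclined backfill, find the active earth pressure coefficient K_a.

0.357

K_a = cos β · (cos β − √(cos²β − cos²φ)) / (cos β + √(cos²β − cos²φ)).
cos β = 0.9650, cos φ = 0.8572, √(cos²β − cos²φ) = 0.4433.
K_a = 0.9650 × (0.9650 − 0.4433)/(0.9650 + 0.4433) = 0.3575.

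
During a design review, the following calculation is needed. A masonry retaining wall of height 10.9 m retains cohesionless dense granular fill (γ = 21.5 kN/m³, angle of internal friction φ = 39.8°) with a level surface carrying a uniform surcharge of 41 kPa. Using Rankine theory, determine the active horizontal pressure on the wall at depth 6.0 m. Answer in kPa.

37.3 kPa

K_a = (1 − sin φ)/(1 + sin φ) = 0.2194.
σ_v = γz + q = 21.5 × 6.0 + 41 = 170.0 kPa.
σ_h = K_a σ_v = 0.2194 × 170.0 = 37.30 kPa.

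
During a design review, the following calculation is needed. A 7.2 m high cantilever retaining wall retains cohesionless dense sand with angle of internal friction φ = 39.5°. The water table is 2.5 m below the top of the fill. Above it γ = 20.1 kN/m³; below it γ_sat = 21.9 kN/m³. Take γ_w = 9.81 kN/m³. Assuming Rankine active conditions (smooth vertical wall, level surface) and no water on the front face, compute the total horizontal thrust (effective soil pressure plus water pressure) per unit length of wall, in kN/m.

205 kN/m

K_a = tan²(45° − φ/2) = 0.2224.
γ' = 21.9 − 9.81 = 12.09 kN/m³. Depth below WT = 4.7 m.
σ'_h at WT = K_a γ d_w = 11.18 kPa; at base = 11.18 + K_a γ' × 4.7 = 23.82 kPa.
P₁ (0–2.5 m) = ½×11.18×2.5 = 13.97. P₂ (2.5–7.2 m) = ½(11.18+23.82)×4.7 = 82.24.
P_w = ½ γ_w h₂² = 0.5×9.81×4.7² = 108.4. Total = 13.97+82.24+108.4 = 204.6 kN/m.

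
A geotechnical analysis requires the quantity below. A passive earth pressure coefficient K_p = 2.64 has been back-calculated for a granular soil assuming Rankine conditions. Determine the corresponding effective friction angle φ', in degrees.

26.8°

K_p = (1+sin φ)/(1−sin φ) ⇒ sin φ = (K_p − 1)/(K_p + 1) = 0.4505.
φ = arcsin(0.4505) = 26.78°.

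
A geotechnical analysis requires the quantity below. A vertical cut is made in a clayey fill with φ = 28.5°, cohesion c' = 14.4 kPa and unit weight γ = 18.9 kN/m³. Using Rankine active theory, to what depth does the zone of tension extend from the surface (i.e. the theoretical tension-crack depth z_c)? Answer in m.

K_a = tan²(45° − 28.5°/2) = 0.3540; √K_a = 0.5949.
The active pressure is zero where K_a γ z = 2c√K_a, so z_c = 2c/(γ√K_a) = 2×14.4/(18.9×0.5949) = 2.561 m.

2.56 m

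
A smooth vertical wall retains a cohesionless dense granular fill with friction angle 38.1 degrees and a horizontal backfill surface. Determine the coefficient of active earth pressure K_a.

0.237

K_a = (1 − sin φ)/(1 + sin φ) = (1 − sin 38.1°)/(1 + sin 38.1°) = 0.2368.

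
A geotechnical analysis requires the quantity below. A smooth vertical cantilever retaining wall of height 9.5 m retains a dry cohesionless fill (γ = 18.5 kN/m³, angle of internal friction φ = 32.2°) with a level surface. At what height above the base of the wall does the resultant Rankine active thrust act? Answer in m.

K_a = 0.3047.
The pressure distribution is triangular, so the resultant acts at H/3 above the base = 9.5/3 = 3.167 m.

3.17 m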